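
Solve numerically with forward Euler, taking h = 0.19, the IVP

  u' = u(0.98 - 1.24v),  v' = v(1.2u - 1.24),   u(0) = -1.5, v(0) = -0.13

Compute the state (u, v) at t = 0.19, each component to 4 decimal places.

-1.8252, -0.0549

Euler on (u,v): u_{n+1} = u_n + h·u', v_{n+1} = v_n + h·v'.
0.000000: (-1.500000, -0.130000); f=(-1.711800, 0.395200) → (-1.825242, -0.054912)
(u(0.19), v(0.19)) ≈ (-1.8252, -0.0549)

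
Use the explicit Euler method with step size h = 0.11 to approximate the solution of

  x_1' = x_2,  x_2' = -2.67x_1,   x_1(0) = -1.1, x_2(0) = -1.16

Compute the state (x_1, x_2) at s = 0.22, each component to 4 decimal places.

-1.3197, -0.4764

Euler on (x_1,x_2): x_1_{n+1} = x_1_n + h·x_1', x_2_{n+1} = x_2_n + h·x_2'.
0.000000: (-1.100000, -1.160000); f=(-1.160000, 2.937000) → (-1.227600, -0.836930)
0.110000: (-1.227600, -0.836930); f=(-0.836930, 3.277692) → (-1.319662, -0.476384)
(x_1(0.22), x_2(0.22)) ≈ (-1.3197, -0.4764)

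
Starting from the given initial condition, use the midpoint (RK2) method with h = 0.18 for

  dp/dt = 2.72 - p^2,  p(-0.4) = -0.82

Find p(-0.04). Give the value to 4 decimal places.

Midpoint: k1 = f(t_n, p_n); k2 = f(t_n + h/2, p_n + (h/2)·k1); p_{n+1} = p_n + h·k2.
t=-0.400000, p=-0.820000:
  k1 = f(-0.400000, -0.820000) = 2.047600
  k2 = f(-0.310000, -0.635716) = 2.315865
  p ← -0.820000 + 0.18·2.315865 = -0.403144
t=-0.220000, p=-0.403144:
  k1 = f(-0.220000, -0.403144) = 2.557475
  k2 = f(-0.130000, -0.172972) = 2.690081
  p ← -0.403144 + 0.18·2.690081 = 0.081070
p(-0.04) ≈ 0.0811

0.0811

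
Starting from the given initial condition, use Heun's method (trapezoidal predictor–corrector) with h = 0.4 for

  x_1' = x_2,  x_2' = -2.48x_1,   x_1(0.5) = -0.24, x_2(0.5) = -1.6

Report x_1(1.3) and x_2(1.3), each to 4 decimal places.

Heun on (x_1,x_2): k1 = f(s_n, state_n); k2 = f(s_n + h, state_n + h·k1); state_{n+1} = state_n + (h/2)·(k1 + k2).
0.500000: (-0.240000, -1.600000)
  k1 = (-1.600000, 0.595200)
  predictor → (-0.880000, -1.361920)
  k2 = (-1.361920, 2.182400)
  → (-0.832384, -1.044480)
0.900000: (-0.832384, -1.044480)
  k1 = (-1.044480, 2.064312)
  predictor → (-1.250176, -0.218755)
  k2 = (-0.218755, 3.100436)
  → (-1.085031, -0.011530)
(x_1(1.3), x_2(1.3)) ≈ (-1.0850, -0.0115)

-1.0850, -0.0115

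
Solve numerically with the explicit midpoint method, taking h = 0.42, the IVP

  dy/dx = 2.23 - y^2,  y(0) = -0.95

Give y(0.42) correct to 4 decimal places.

Midpoint: k1 = f(x_n, y_n); k2 = f(x_n + h/2, y_n + (h/2)·k1); y_{n+1} = y_n + h·k2.
x=0.000000, y=-0.950000:
  k1 = f(0.000000, -0.950000) = 1.327500
  k2 = f(0.210000, -0.671225) = 1.779457
  y ← -0.950000 + 0.42·1.779457 = -0.202628
y(0.42) ≈ -0.2026

-0.2026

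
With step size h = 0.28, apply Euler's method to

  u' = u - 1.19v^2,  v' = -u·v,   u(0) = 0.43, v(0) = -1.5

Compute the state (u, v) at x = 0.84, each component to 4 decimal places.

-1.7156, -1.7188

Euler on (u,v): u_{n+1} = u_n + h·u', v_{n+1} = v_n + h·v'.
0.000000: (0.430000, -1.500000); f=(-2.247500, 0.645000) → (-0.199300, -1.319400)
0.280000: (-0.199300, -1.319400); f=(-2.270871, -0.262956) → (-0.835144, -1.393028)
0.560000: (-0.835144, -1.393028); f=(-3.144370, -1.163379) → (-1.715568, -1.718774)
(u(0.84), v(0.84)) ≈ (-1.7156, -1.7188)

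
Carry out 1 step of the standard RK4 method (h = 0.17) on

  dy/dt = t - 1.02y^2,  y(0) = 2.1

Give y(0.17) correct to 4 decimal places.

1.5516

RK4: k1 = f(t_n, y_n); k2 = f(t_n + h/2, y_n + (h/2)·k1); k3 = f(t_n + h/2, y_n + (h/2)·k2); k4 = f(t_n + h, y_n + h·k3); y_{n+1} = y_n + (h/6)·(k1 + 2k2 + 2k3 + k4).
t=0.000000, y=2.100000:
  k1 = f(0.000000, 2.100000) = -4.498200
  k2 = f(0.085000, 1.717653) = -2.924338
  k3 = f(0.085000, 1.851431) = -3.411354
  k4 = f(0.170000, 1.520070) = -2.186825
  y ← 2.100000 + (0.17/6)·(k1 + 2k2 + 2k3 + k4) = 1.551568
y(0.17) ≈ 1.5516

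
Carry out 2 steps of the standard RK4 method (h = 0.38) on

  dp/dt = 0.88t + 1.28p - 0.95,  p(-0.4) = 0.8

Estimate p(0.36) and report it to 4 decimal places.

0.8036

RK4: k1 = f(t_n, p_n); k2 = f(t_n + h/2, p_n + (h/2)·k1); k3 = f(t_n + h/2, p_n + (h/2)·k2); k4 = f(t_n + h, p_n + h·k3); p_{n+1} = p_n + (h/6)·(k1 + 2k2 + 2k3 + k4).
t=-0.400000, p=0.800000:
  k1 = f(-0.400000, 0.800000) = -0.278000
  k2 = f(-0.210000, 0.747180) = -0.178410
  k3 = f(-0.210000, 0.766102) = -0.154189
  k4 = f(-0.020000, 0.741408) = -0.018598
  p ← 0.800000 + (0.38/6)·(k1 + 2k2 + 2k3 + k4) = 0.739086
t=-0.020000, p=0.739086:
  k1 = f(-0.020000, 0.739086) = -0.021570
  k2 = f(0.170000, 0.734988) = 0.140385
  k3 = f(0.170000, 0.765759) = 0.179772
  k4 = f(0.360000, 0.807400) = 0.400272
  p ← 0.739086 + (0.38/6)·(k1 + 2k2 + 2k3 + k4) = 0.803624
p(0.36) ≈ 0.8036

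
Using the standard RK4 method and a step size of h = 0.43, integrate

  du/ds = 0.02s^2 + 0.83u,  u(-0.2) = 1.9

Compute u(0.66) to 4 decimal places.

RK4: k1 = f(s_n, u_n); k2 = f(s_n + h/2, u_n + (h/2)·k1); k3 = f(s_n + h/2, u_n + (h/2)·k2); k4 = f(s_n + h, u_n + h·k3); u_{n+1} = u_n + (h/6)·(k1 + 2k2 + 2k3 + k4).
s=-0.200000, u=1.900000:
  k1 = f(-0.200000, 1.900000) = 1.577800
  k2 = f(0.015000, 2.239227) = 1.858563
  k3 = f(0.015000, 2.299591) = 1.908665
  k4 = f(0.230000, 2.720726) = 2.259261
  u ← 1.900000 + (0.43/6)·(k1 + 2k2 + 2k3 + k4) = 2.714959
s=0.230000, u=2.714959:
  k1 = f(0.230000, 2.714959) = 2.254474
  k2 = f(0.445000, 3.199671) = 2.659687
  k3 = f(0.445000, 3.286791) = 2.731997
  k4 = f(0.660000, 3.889718) = 3.237178
  u ← 2.714959 + (0.43/6)·(k1 + 2k2 + 2k3 + k4) = 3.881335
u(0.66) ≈ 3.8813

3.8813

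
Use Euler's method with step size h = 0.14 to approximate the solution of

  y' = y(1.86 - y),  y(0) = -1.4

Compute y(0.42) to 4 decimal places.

-5.3636

Euler: y_{n+1} = y_n + h·f(x_n, y_n).
x=0.000000, y=-1.400000: f=-4.564000 → y ← -1.400000 + 0.14·(-4.564000) = -2.038960
x=0.140000, y=-2.038960: f=-7.949823 → y ← -2.038960 + 0.14·(-7.949823) = -3.151935
x=0.280000, y=-3.151935: f=-15.797296 → y ← -3.151935 + 0.14·(-15.797296) = -5.363557
y(0.42) ≈ -5.3636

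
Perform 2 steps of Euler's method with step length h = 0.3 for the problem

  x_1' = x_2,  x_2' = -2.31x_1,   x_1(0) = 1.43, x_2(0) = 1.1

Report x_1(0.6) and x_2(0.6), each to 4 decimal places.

Euler on (x_1,x_2): x_1_{n+1} = x_1_n + h·x_1', x_2_{n+1} = x_2_n + h·x_2'.
0.000000: (1.430000, 1.100000); f=(1.100000, -3.303300) → (1.760000, 0.109010)
0.300000: (1.760000, 0.109010); f=(0.109010, -4.065600) → (1.792703, -1.110670)
(x_1(0.6), x_2(0.6)) ≈ (1.7927, -1.1107)

1.7927, -1.1107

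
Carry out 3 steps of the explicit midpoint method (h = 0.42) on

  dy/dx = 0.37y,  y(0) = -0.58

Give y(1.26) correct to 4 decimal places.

Midpoint: k1 = f(x_n, y_n); k2 = f(x_n + h/2, y_n + (h/2)·k1); y_{n+1} = y_n + h·k2.
x=0.000000, y=-0.580000:
  k1 = f(0.000000, -0.580000) = -0.214600
  k2 = f(0.210000, -0.625066) = -0.231274
  y ← -0.580000 + 0.42·(-0.231274) = -0.677135
x=0.420000, y=-0.677135:
  k1 = f(0.420000, -0.677135) = -0.250540
  k2 = f(0.630000, -0.729749) = -0.270007
  y ← -0.677135 + 0.42·(-0.270007) = -0.790538
x=0.840000, y=-0.790538:
  k1 = f(0.840000, -0.790538) = -0.292499
  k2 = f(1.050000, -0.851963) = -0.315226
  y ← -0.790538 + 0.42·(-0.315226) = -0.922933
y(1.26) ≈ -0.9229

-0.9229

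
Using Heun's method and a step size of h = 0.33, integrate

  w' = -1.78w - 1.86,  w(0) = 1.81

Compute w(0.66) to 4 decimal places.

Heun: k1 = f(t_n, w_n); k2 = f(t_n + h, w_n + h·k1); w_{n+1} = w_n + (h/2)·(k1 + k2).
t=0.000000, w=1.810000:
  k1 = f(0.000000, 1.810000) = -5.081800
  k2 = f(0.330000, 0.133006) = -2.096751
  w ← 1.810000 + (0.33/2)·(-5.081800 + (-2.096751)) = 0.625539
t=0.330000, w=0.625539:
  k1 = f(0.330000, 0.625539) = -2.973460
  k2 = f(0.660000, -0.355703) = -1.226849
  w ← 0.625539 + (0.33/2)·(-2.973460 + (-1.226849)) = -0.067512
w(0.66) ≈ -0.0675

-0.0675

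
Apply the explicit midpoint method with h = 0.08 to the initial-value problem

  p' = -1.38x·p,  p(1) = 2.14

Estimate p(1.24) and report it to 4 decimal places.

1.4770

Midpoint: k1 = f(x_n, p_n); k2 = f(x_n + h/2, p_n + (h/2)·k1); p_{n+1} = p_n + h·k2.
x=1.000000, p=2.140000:
  k1 = f(1.000000, 2.140000) = -2.953200
  k2 = f(1.040000, 2.021872) = -2.901791
  p ← 2.140000 + 0.08·(-2.901791) = 1.907857
x=1.080000, p=1.907857:
  k1 = f(1.080000, 1.907857) = -2.843470
  k2 = f(1.120000, 1.794118) = -2.772989
  p ← 1.907857 + 0.08·(-2.772989) = 1.686018
x=1.160000, p=1.686018:
  k1 = f(1.160000, 1.686018) = -2.698977
  k2 = f(1.200000, 1.578059) = -2.613265
  p ← 1.686018 + 0.08·(-2.613265) = 1.476956
p(1.24) ≈ 1.4770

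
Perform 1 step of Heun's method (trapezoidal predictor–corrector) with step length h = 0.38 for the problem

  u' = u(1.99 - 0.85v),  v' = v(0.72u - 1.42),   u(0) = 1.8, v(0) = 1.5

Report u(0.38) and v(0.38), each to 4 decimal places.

Heun on (u,v): k1 = f(t_n, state_n); k2 = f(t_n + h, state_n + h·k1); state_{n+1} = state_n + (h/2)·(k1 + k2).
0.000000: (1.800000, 1.500000)
  k1 = (1.287000, -0.186000)
  predictor → (2.289060, 1.429320)
  k2 = (1.774200, 0.326061)
  → (2.381628, 1.526612)
(u(0.38), v(0.38)) ≈ (2.3816, 1.5266)

2.3816, 1.5266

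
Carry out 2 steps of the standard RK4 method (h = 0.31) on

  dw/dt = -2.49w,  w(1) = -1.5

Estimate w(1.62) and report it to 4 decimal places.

RK4: k1 = f(t_n, w_n); k2 = f(t_n + h/2, w_n + (h/2)·k1); k3 = f(t_n + h/2, w_n + (h/2)·k2); k4 = f(t_n + h, w_n + h·k3); w_{n+1} = w_n + (h/6)·(k1 + 2k2 + 2k3 + k4).
t=1.000000, w=-1.500000:
  k1 = f(1.000000, -1.500000) = 3.735000
  k2 = f(1.155000, -0.921075) = 2.293477
  k3 = f(1.155000, -1.144511) = 2.849833
  k4 = f(1.310000, -0.616552) = 1.535214
  w ← -1.500000 + (0.31/6)·(k1 + 2k2 + 2k3 + k4) = -0.696230
t=1.310000, w=-0.696230:
  k1 = f(1.310000, -0.696230) = 1.733613
  k2 = f(1.465000, -0.427520) = 1.064525
  k3 = f(1.465000, -0.531229) = 1.322760
  k4 = f(1.620000, -0.286175) = 0.712575
  w ← -0.696230 + (0.31/6)·(k1 + 2k2 + 2k3 + k4) = -0.323158
w(1.62) ≈ -0.3232

-0.3232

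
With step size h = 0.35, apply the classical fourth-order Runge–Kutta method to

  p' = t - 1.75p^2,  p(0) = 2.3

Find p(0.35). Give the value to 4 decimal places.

RK4: k1 = f(t_n, p_n); k2 = f(t_n + h/2, p_n + (h/2)·k1); k3 = f(t_n + h/2, p_n + (h/2)·k2); k4 = f(t_n + h, p_n + h·k3); p_{n+1} = p_n + (h/6)·(k1 + 2k2 + 2k3 + k4).
t=0.000000, p=2.300000:
  k1 = f(0.000000, 2.300000) = -9.257500
  k2 = f(0.175000, 0.679938) = -0.634051
  k3 = f(0.175000, 2.189041) = -8.210826
  k4 = f(0.350000, -0.573789) = -0.226159
  p ← 2.300000 + (0.35/6)·(k1 + 2k2 + 2k3 + k4) = 0.714884
p(0.35) ≈ 0.7149

0.7149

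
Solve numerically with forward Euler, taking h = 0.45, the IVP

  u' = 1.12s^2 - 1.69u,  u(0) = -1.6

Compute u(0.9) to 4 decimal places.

0.0103

Euler: u_{n+1} = u_n + h·f(s_n, u_n).
s=0.000000, u=-1.600000: f=2.704000 → u ← -1.600000 + 0.45·2.704000 = -0.383200
s=0.450000, u=-0.383200: f=0.874408 → u ← -0.383200 + 0.45·0.874408 = 0.010284
u(0.9) ≈ 0.0103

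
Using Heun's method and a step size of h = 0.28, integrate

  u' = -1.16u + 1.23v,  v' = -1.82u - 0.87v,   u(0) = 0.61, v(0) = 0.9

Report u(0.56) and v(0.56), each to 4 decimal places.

0.4921, 0.0601

Heun on (u,v): k1 = f(x_n, state_n); k2 = f(x_n + h, state_n + h·k1); state_{n+1} = state_n + (h/2)·(k1 + k2).
0.000000: (0.610000, 0.900000)
  k1 = (0.399400, -1.893200)
  predictor → (0.721832, 0.369904)
  k2 = (-0.382343, -1.635551)
  → (0.612388, 0.405975)
0.280000: (0.612388, 0.405975)
  k1 = (-0.211021, -1.467744)
  predictor → (0.553302, -0.004993)
  k2 = (-0.647972, -1.002665)
  → (0.492129, 0.060118)
(u(0.56), v(0.56)) ≈ (0.4921, 0.0601)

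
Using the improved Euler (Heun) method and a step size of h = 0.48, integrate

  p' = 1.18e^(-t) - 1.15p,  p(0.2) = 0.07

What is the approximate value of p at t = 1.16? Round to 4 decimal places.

0.3268

Heun: k1 = f(t_n, p_n); k2 = f(t_n + h, p_n + h·k1); p_{n+1} = p_n + (h/2)·(k1 + k2).
t=0.200000, p=0.070000:
  k1 = f(0.200000, 0.070000) = 0.885602
  k2 = f(0.680000, 0.495089) = 0.028456
  p ← 0.070000 + (0.48/2)·(0.885602 + 0.028456) = 0.289374
t=0.680000, p=0.289374:
  k1 = f(0.680000, 0.289374) = 0.265028
  k2 = f(1.160000, 0.416587) = -0.109162
  p ← 0.289374 + (0.48/2)·(0.265028 + (-0.109162)) = 0.326782
p(1.16) ≈ 0.3268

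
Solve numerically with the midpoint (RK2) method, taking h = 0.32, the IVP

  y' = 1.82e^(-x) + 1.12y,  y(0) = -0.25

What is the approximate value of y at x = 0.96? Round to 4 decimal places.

Midpoint: k1 = f(x_n, y_n); k2 = f(x_n + h/2, y_n + (h/2)·k1); y_{n+1} = y_n + h·k2.
x=0.000000, y=-0.250000:
  k1 = f(0.000000, -0.250000) = 1.540000
  k2 = f(0.160000, -0.003600) = 1.546870
  y ← -0.250000 + 0.32·1.546870 = 0.244998
x=0.320000, y=0.244998:
  k1 = f(0.320000, 0.244998) = 1.595989
  k2 = f(0.480000, 0.500357) = 1.686585
  y ← 0.244998 + 0.32·1.686585 = 0.784706
x=0.640000, y=0.784706:
  k1 = f(0.640000, 0.784706) = 1.838542
  k2 = f(0.800000, 1.078872) = 2.026116
  y ← 0.784706 + 0.32·2.026116 = 1.433063
y(0.96) ≈ 1.4331

1.4331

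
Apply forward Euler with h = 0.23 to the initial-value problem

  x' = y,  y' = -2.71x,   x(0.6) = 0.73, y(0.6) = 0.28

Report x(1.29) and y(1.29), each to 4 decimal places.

0.6000, -1.1402

Euler on (x,y): x_{n+1} = x_n + h·x', y_{n+1} = y_n + h·y'.
0.600000: (0.730000, 0.280000); f=(0.280000, -1.978300) → (0.794400, -0.175009)
0.830000: (0.794400, -0.175009); f=(-0.175009, -2.152824) → (0.754148, -0.670159)
1.060000: (0.754148, -0.670159); f=(-0.670159, -2.043741) → (0.600011, -1.140219)
(x(1.29), y(1.29)) ≈ (0.6000, -1.1402)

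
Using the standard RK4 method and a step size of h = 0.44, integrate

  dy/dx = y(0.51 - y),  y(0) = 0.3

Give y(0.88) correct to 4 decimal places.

0.3525

RK4: k1 = f(x_n, y_n); k2 = f(x_n + h/2, y_n + (h/2)·k1); k3 = f(x_n + h/2, y_n + (h/2)·k2); k4 = f(x_n + h, y_n + h·k3); y_{n+1} = y_n + (h/6)·(k1 + 2k2 + 2k3 + k4).
x=0.000000, y=0.300000:
  k1 = f(0.000000, 0.300000) = 0.063000
  k2 = f(0.220000, 0.313860) = 0.061561
  k3 = f(0.220000, 0.313543) = 0.061598
  k4 = f(0.440000, 0.327103) = 0.059826
  y ← 0.300000 + (0.44/6)·(k1 + 2k2 + 2k3 + k4) = 0.327070
x=0.440000, y=0.327070:
  k1 = f(0.440000, 0.327070) = 0.059831
  k2 = f(0.660000, 0.340233) = 0.057760
  k3 = f(0.660000, 0.339778) = 0.057838
  k4 = f(0.880000, 0.352519) = 0.055515
  y ← 0.327070 + (0.44/6)·(k1 + 2k2 + 2k3 + k4) = 0.352484
y(0.88) ≈ 0.3525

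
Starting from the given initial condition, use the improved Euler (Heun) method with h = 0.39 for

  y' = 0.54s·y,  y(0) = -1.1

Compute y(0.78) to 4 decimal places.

-1.2940

Heun: k1 = f(s_n, y_n); k2 = f(s_n + h, y_n + h·k1); y_{n+1} = y_n + (h/2)·(k1 + k2).
s=0.000000, y=-1.100000:
  k1 = f(0.000000, -1.100000) = 0.000000
  k2 = f(0.390000, -1.100000) = -0.231660
  y ← -1.100000 + (0.39/2)·(0.000000 + (-0.231660)) = -1.145174
s=0.390000, y=-1.145174:
  k1 = f(0.390000, -1.145174) = -0.241174
  k2 = f(0.780000, -1.239231) = -0.521964
  y ← -1.145174 + (0.39/2)·(-0.241174 + (-0.521964)) = -1.293986
y(0.78) ≈ -1.2940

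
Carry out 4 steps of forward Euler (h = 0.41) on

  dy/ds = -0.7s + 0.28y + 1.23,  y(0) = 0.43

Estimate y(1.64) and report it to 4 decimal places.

2.2944

Euler: y_{n+1} = y_n + h·f(s_n, y_n).
s=0.000000, y=0.430000: f=1.350400 → y ← 0.430000 + 0.41·1.350400 = 0.983664
s=0.410000, y=0.983664: f=1.218426 → y ← 0.983664 + 0.41·1.218426 = 1.483219
s=0.820000, y=1.483219: f=1.071301 → y ← 1.483219 + 0.41·1.071301 = 1.922452
s=1.230000, y=1.922452: f=0.907287 → y ← 1.922452 + 0.41·0.907287 = 2.294440
y(1.64) ≈ 2.2944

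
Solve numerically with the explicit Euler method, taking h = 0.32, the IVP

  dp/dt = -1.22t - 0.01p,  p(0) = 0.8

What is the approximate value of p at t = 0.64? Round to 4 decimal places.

0.6700

Euler: p_{n+1} = p_n + h·f(t_n, p_n).
t=0.000000, p=0.800000: f=-0.008000 → p ← 0.800000 + 0.32·(-0.008000) = 0.797440
t=0.320000, p=0.797440: f=-0.398374 → p ← 0.797440 + 0.32·(-0.398374) = 0.669960
p(0.64) ≈ 0.6700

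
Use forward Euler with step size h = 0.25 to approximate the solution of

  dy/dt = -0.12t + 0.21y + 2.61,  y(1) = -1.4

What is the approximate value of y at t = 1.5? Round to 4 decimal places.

-0.2807

Euler: y_{n+1} = y_n + h·f(t_n, y_n).
t=1.000000, y=-1.400000: f=2.196000 → y ← -1.400000 + 0.25·2.196000 = -0.851000
t=1.250000, y=-0.851000: f=2.281290 → y ← -0.851000 + 0.25·2.281290 = -0.280678
y(1.5) ≈ -0.2807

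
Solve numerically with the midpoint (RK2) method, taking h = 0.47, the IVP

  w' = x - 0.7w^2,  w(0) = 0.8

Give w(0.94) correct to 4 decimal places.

Midpoint: k1 = f(x_n, w_n); k2 = f(x_n + h/2, w_n + (h/2)·k1); w_{n+1} = w_n + h·k2.
x=0.000000, w=0.800000:
  k1 = f(0.000000, 0.800000) = -0.448000
  k2 = f(0.235000, 0.694720) = -0.102845
  w ← 0.800000 + 0.47·(-0.102845) = 0.751663
x=0.470000, w=0.751663:
  k1 = f(0.470000, 0.751663) = 0.074502
  k2 = f(0.705000, 0.769171) = 0.290863
  w ← 0.751663 + 0.47·0.290863 = 0.888369
w(0.94) ≈ 0.8884

0.8884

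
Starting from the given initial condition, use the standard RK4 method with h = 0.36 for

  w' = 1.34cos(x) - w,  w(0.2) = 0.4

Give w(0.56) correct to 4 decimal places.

0.6516

RK4: k1 = f(x_n, w_n); k2 = f(x_n + h/2, w_n + (h/2)·k1); k3 = f(x_n + h/2, w_n + (h/2)·k2); k4 = f(x_n + h, w_n + h·k3); w_{n+1} = w_n + (h/6)·(k1 + 2k2 + 2k3 + k4).
x=0.200000, w=0.400000:
  k1 = f(0.200000, 0.400000) = 0.913289
  k2 = f(0.380000, 0.564392) = 0.680019
  k3 = f(0.380000, 0.522403) = 0.722007
  k4 = f(0.560000, 0.659923) = 0.475399
  w ← 0.400000 + (0.36/6)·(k1 + 2k2 + 2k3 + k4) = 0.651564
w(0.56) ≈ 0.6516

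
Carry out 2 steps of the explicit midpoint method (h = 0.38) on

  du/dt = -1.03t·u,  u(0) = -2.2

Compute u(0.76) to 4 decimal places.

-1.6159

Midpoint: k1 = f(t_n, u_n); k2 = f(t_n + h/2, u_n + (h/2)·k1); u_{n+1} = u_n + h·k2.
t=0.000000, u=-2.200000:
  k1 = f(0.000000, -2.200000) = 0.000000
  k2 = f(0.190000, -2.200000) = 0.430540
  u ← -2.200000 + 0.38·0.430540 = -2.036395
t=0.380000, u=-2.036395:
  k1 = f(0.380000, -2.036395) = 0.797045
  k2 = f(0.570000, -1.884956) = 1.106658
  u ← -2.036395 + 0.38·1.106658 = -1.615865
u(0.76) ≈ -1.6159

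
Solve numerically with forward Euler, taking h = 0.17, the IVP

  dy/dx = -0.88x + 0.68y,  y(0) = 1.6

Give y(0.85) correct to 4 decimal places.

Euler: y_{n+1} = y_n + h·f(x_n, y_n).
x=0.000000, y=1.600000: f=1.088000 → y ← 1.600000 + 0.17·1.088000 = 1.784960
x=0.170000, y=1.784960: f=1.064173 → y ← 1.784960 + 0.17·1.064173 = 1.965869
x=0.340000, y=1.965869: f=1.037591 → y ← 1.965869 + 0.17·1.037591 = 2.142260
x=0.510000, y=2.142260: f=1.007937 → y ← 2.142260 + 0.17·1.007937 = 2.313609
x=0.680000, y=2.313609: f=0.974854 → y ← 2.313609 + 0.17·0.974854 = 2.479334
y(0.85) ≈ 2.4793

2.4793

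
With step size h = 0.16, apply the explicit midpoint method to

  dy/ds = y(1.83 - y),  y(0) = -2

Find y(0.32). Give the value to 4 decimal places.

Midpoint: k1 = f(s_n, y_n); k2 = f(s_n + h/2, y_n + (h/2)·k1); y_{n+1} = y_n + h·k2.
s=0.000000, y=-2.000000:
  k1 = f(0.000000, -2.000000) = -7.660000
  k2 = f(0.080000, -2.612800) = -11.608148
  y ← -2.000000 + 0.16·(-11.608148) = -3.857304
s=0.160000, y=-3.857304:
  k1 = f(0.160000, -3.857304) = -21.937657
  k2 = f(0.240000, -5.612316) = -41.768632
  y ← -3.857304 + 0.16·(-41.768632) = -10.540285
y(0.32) ≈ -10.5403

-10.5403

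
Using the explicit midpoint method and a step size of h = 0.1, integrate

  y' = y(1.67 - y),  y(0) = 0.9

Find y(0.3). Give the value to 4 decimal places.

1.0999

Midpoint: k1 = f(t_n, y_n); k2 = f(t_n + h/2, y_n + (h/2)·k1); y_{n+1} = y_n + h·k2.
t=0.000000, y=0.900000:
  k1 = f(0.000000, 0.900000) = 0.693000
  k2 = f(0.050000, 0.934650) = 0.687295
  y ← 0.900000 + 0.1·0.687295 = 0.968729
t=0.100000, y=0.968729:
  k1 = f(0.100000, 0.968729) = 0.679341
  k2 = f(0.150000, 1.002697) = 0.669103
  y ← 0.968729 + 0.1·0.669103 = 1.035640
t=0.200000, y=1.035640:
  k1 = f(0.200000, 1.035640) = 0.656969
  k2 = f(0.250000, 1.068488) = 0.642708
  y ← 1.035640 + 0.1·0.642708 = 1.099911
y(0.3) ≈ 1.0999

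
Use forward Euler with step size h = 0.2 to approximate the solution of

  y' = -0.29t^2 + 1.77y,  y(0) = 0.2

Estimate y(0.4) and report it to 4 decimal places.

0.3643

Euler: y_{n+1} = y_n + h·f(t_n, y_n).
t=0.000000, y=0.200000: f=0.354000 → y ← 0.200000 + 0.2·0.354000 = 0.270800
t=0.200000, y=0.270800: f=0.467716 → y ← 0.270800 + 0.2·0.467716 = 0.364343
y(0.4) ≈ 0.3643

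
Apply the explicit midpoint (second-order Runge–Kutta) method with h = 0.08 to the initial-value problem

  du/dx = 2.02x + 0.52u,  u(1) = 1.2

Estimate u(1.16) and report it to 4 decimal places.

Midpoint: k1 = f(x_n, u_n); k2 = f(x_n + h/2, u_n + (h/2)·k1); u_{n+1} = u_n + h·k2.
x=1.000000, u=1.200000:
  k1 = f(1.000000, 1.200000) = 2.644000
  k2 = f(1.040000, 1.305760) = 2.779795
  u ← 1.200000 + 0.08·2.779795 = 1.422384
x=1.080000, u=1.422384:
  k1 = f(1.080000, 1.422384) = 2.921239
  k2 = f(1.120000, 1.539233) = 3.062801
  u ← 1.422384 + 0.08·3.062801 = 1.667408
u(1.16) ≈ 1.6674

1.6674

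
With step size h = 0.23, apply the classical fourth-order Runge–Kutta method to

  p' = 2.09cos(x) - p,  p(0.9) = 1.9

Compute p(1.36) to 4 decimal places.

RK4: k1 = f(x_n, p_n); k2 = f(x_n + h/2, p_n + (h/2)·k1); k3 = f(x_n + h/2, p_n + (h/2)·k2); k4 = f(x_n + h, p_n + h·k3); p_{n+1} = p_n + (h/6)·(k1 + 2k2 + 2k3 + k4).
x=0.900000, p=1.900000:
  k1 = f(0.900000, 1.900000) = -0.600835
  k2 = f(1.015000, 1.830904) = -0.728178
  k3 = f(1.015000, 1.816259) = -0.713534
  k4 = f(1.130000, 1.735887) = -0.844168
  p ← 1.900000 + (0.23/6)·(k1 + 2k2 + 2k3 + k4) = 1.734077
x=1.130000, p=1.734077:
  k1 = f(1.130000, 1.734077) = -0.842358
  k2 = f(1.245000, 1.637206) = -0.968273
  k3 = f(1.245000, 1.622725) = -0.953793
  k4 = f(1.360000, 1.514705) = -1.077396
  p ← 1.734077 + (0.23/6)·(k1 + 2k2 + 2k3 + k4) = 1.513128
p(1.36) ≈ 1.5131

1.5131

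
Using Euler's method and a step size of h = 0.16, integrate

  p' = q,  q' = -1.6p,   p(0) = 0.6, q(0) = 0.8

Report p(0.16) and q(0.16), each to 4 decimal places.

Euler on (p,q): p_{n+1} = p_n + h·p', q_{n+1} = q_n + h·q'.
0.000000: (0.600000, 0.800000); f=(0.800000, -0.960000) → (0.728000, 0.646400)
(p(0.16), q(0.16)) ≈ (0.7280, 0.6464)

0.7280, 0.6464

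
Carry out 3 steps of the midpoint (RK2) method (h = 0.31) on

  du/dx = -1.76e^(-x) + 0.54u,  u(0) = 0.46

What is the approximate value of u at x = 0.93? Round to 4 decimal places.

Midpoint: k1 = f(x_n, u_n); k2 = f(x_n + h/2, u_n + (h/2)·k1); u_{n+1} = u_n + h·k2.
x=0.000000, u=0.460000:
  k1 = f(0.000000, 0.460000) = -1.511600
  k2 = f(0.155000, 0.225702) = -1.385412
  u ← 0.460000 + 0.31·(-1.385412) = 0.030522
x=0.310000, u=0.030522:
  k1 = f(0.310000, 0.030522) = -1.274385
  k2 = f(0.465000, -0.167007) = -1.195702
  u ← 0.030522 + 0.31·(-1.195702) = -0.340145
x=0.620000, u=-0.340145:
  k1 = f(0.620000, -0.340145) = -1.130461
  k2 = f(0.775000, -0.515367) = -1.089137
  u ← -0.340145 + 0.31·(-1.089137) = -0.677777
u(0.93) ≈ -0.6778

-0.6778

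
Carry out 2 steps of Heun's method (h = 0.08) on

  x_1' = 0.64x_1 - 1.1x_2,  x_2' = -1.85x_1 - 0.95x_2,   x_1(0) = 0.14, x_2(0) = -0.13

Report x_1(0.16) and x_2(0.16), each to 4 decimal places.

Heun on (x_1,x_2): k1 = f(t_n, state_n); k2 = f(t_n + h, state_n + h·k1); state_{n+1} = state_n + (h/2)·(k1 + k2).
0.000000: (0.140000, -0.130000)
  k1 = (0.232600, -0.135500)
  predictor → (0.158608, -0.140840)
  k2 = (0.256433, -0.159627)
  → (0.159561, -0.141805)
0.080000: (0.159561, -0.141805)
  k1 = (0.258105, -0.160474)
  predictor → (0.180210, -0.154643)
  k2 = (0.285441, -0.186477)
  → (0.181303, -0.155683)
(x_1(0.16), x_2(0.16)) ≈ (0.1813, -0.1557)

0.1813, -0.1557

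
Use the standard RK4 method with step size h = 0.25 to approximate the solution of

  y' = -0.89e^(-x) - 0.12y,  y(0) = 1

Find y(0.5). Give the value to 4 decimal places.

0.6027

RK4: k1 = f(x_n, y_n); k2 = f(x_n + h/2, y_n + (h/2)·k1); k3 = f(x_n + h/2, y_n + (h/2)·k2); k4 = f(x_n + h, y_n + h·k3); y_{n+1} = y_n + (h/6)·(k1 + 2k2 + 2k3 + k4).
x=0.000000, y=1.000000:
  k1 = f(0.000000, 1.000000) = -1.010000
  k2 = f(0.125000, 0.873750) = -0.890272
  k3 = f(0.125000, 0.888716) = -0.892068
  k4 = f(0.250000, 0.776983) = -0.786371
  y ← 1.000000 + (0.25/6)·(k1 + 2k2 + 2k3 + k4) = 0.776623
x=0.250000, y=0.776623:
  k1 = f(0.250000, 0.776623) = -0.786327
  k2 = f(0.375000, 0.678332) = -0.693087
  k3 = f(0.375000, 0.689987) = -0.694486
  k4 = f(0.500000, 0.603001) = -0.612172
  y ← 0.776623 + (0.25/6)·(k1 + 2k2 + 2k3 + k4) = 0.602721
y(0.5) ≈ 0.6027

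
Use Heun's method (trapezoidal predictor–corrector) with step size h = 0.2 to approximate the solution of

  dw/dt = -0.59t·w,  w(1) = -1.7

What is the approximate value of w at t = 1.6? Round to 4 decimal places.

-1.0750

Heun: k1 = f(t_n, w_n); k2 = f(t_n + h, w_n + h·k1); w_{n+1} = w_n + (h/2)·(k1 + k2).
t=1.000000, w=-1.700000:
  k1 = f(1.000000, -1.700000) = 1.003000
  k2 = f(1.200000, -1.499400) = 1.061575
  w ← -1.700000 + (0.2/2)·(1.003000 + 1.061575) = -1.493542
t=1.200000, w=-1.493542:
  k1 = f(1.200000, -1.493542) = 1.057428
  k2 = f(1.400000, -1.282057) = 1.058979
  w ← -1.493542 + (0.2/2)·(1.057428 + 1.058979) = -1.281902
t=1.400000, w=-1.281902:
  k1 = f(1.400000, -1.281902) = 1.058851
  k2 = f(1.600000, -1.070132) = 1.010204
  w ← -1.281902 + (0.2/2)·(1.058851 + 1.010204) = -1.074996
w(1.6) ≈ -1.0750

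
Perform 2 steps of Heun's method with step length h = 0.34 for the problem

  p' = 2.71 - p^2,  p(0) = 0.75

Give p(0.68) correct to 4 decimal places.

1.4256

Heun: k1 = f(t_n, p_n); k2 = f(t_n + h, p_n + h·k1); p_{n+1} = p_n + (h/2)·(k1 + k2).
t=0.000000, p=0.750000:
  k1 = f(0.000000, 0.750000) = 2.147500
  k2 = f(0.340000, 1.480150) = 0.519156
  p ← 0.750000 + (0.34/2)·(2.147500 + 0.519156) = 1.203332
t=0.340000, p=1.203332:
  k1 = f(0.340000, 1.203332) = 1.261993
  k2 = f(0.680000, 1.632409) = 0.045240
  p ← 1.203332 + (0.34/2)·(1.261993 + 0.045240) = 1.425561
p(0.68) ≈ 1.4256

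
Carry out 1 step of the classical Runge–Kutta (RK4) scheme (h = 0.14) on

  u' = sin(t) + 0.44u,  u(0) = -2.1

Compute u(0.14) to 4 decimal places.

RK4: k1 = f(t_n, u_n); k2 = f(t_n + h/2, u_n + (h/2)·k1); k3 = f(t_n + h/2, u_n + (h/2)·k2); k4 = f(t_n + h, u_n + h·k3); u_{n+1} = u_n + (h/6)·(k1 + 2k2 + 2k3 + k4).
t=0.000000, u=-2.100000:
  k1 = f(0.000000, -2.100000) = -0.924000
  k2 = f(0.070000, -2.164680) = -0.882516
  k3 = f(0.070000, -2.161776) = -0.881239
  k4 = f(0.140000, -2.223373) = -0.838741
  u ← -2.100000 + (0.14/6)·(k1 + 2k2 + 2k3 + k4) = -2.223439
u(0.14) ≈ -2.2234

-2.2234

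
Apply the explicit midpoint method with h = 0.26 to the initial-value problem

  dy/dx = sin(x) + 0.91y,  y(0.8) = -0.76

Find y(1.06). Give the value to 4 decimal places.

Midpoint: k1 = f(x_n, y_n); k2 = f(x_n + h/2, y_n + (h/2)·k1); y_{n+1} = y_n + h·k2.
x=0.800000, y=-0.760000:
  k1 = f(0.800000, -0.760000) = 0.025756
  k2 = f(0.930000, -0.756652) = 0.113067
  y ← -0.760000 + 0.26·0.113067 = -0.730603
y(1.06) ≈ -0.7306

-0.7306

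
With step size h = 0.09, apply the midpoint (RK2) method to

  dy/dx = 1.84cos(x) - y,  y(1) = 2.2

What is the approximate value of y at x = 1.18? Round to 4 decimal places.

Midpoint: k1 = f(x_n, y_n); k2 = f(x_n + h/2, y_n + (h/2)·k1); y_{n+1} = y_n + h·k2.
x=1.000000, y=2.200000:
  k1 = f(1.000000, 2.200000) = -1.205844
  k2 = f(1.045000, 2.145737) = -1.222237
  y ← 2.200000 + 0.09·(-1.222237) = 2.089999
x=1.090000, y=2.089999:
  k1 = f(1.090000, 2.089999) = -1.239026
  k2 = f(1.135000, 2.034242) = -1.257519
  y ← 2.089999 + 0.09·(-1.257519) = 1.976822
y(1.18) ≈ 1.9768

1.9768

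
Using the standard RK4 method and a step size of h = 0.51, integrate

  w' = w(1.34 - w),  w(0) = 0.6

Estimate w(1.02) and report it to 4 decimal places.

1.0194

RK4: k1 = f(t_n, w_n); k2 = f(t_n + h/2, w_n + (h/2)·k1); k3 = f(t_n + h/2, w_n + (h/2)·k2); k4 = f(t_n + h, w_n + h·k3); w_{n+1} = w_n + (h/6)·(k1 + 2k2 + 2k3 + k4).
t=0.000000, w=0.600000:
  k1 = f(0.000000, 0.600000) = 0.444000
  k2 = f(0.255000, 0.713220) = 0.447032
  k3 = f(0.255000, 0.713993) = 0.446965
  k4 = f(0.510000, 0.827952) = 0.423951
  w ← 0.600000 + (0.51/6)·(k1 + 2k2 + 2k3 + k4) = 0.825755
t=0.510000, w=0.825755:
  k1 = f(0.510000, 0.825755) = 0.424640
  k2 = f(0.765000, 0.934039) = 0.379184
  k3 = f(0.765000, 0.922447) = 0.385170
  k4 = f(1.020000, 1.022192) = 0.324861
  w ← 0.825755 + (0.51/6)·(k1 + 2k2 + 2k3 + k4) = 1.019403
w(1.02) ≈ 1.0194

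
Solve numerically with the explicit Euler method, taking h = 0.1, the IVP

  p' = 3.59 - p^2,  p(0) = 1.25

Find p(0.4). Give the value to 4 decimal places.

Euler: p_{n+1} = p_n + h·f(t_n, p_n).
t=0.000000, p=1.250000: f=2.027500 → p ← 1.250000 + 0.1·2.027500 = 1.452750
t=0.100000, p=1.452750: f=1.479517 → p ← 1.452750 + 0.1·1.479517 = 1.600702
t=0.200000, p=1.600702: f=1.027754 → p ← 1.600702 + 0.1·1.027754 = 1.703477
t=0.300000, p=1.703477: f=0.688166 → p ← 1.703477 + 0.1·0.688166 = 1.772294
p(0.4) ≈ 1.7723

1.7723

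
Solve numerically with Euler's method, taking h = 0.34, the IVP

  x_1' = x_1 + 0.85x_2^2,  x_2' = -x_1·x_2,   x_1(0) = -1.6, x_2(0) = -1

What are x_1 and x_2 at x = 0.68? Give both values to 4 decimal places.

Euler on (x_1,x_2): x_1_{n+1} = x_1_n + h·x_1', x_2_{n+1} = x_2_n + h·x_2'.
0.000000: (-1.600000, -1.000000); f=(-0.750000, -1.600000) → (-1.855000, -1.544000)
0.340000: (-1.855000, -1.544000); f=(0.171346, -2.864120) → (-1.796742, -2.517801)
(x_1(0.68), x_2(0.68)) ≈ (-1.7967, -2.5178)

-1.7967, -2.5178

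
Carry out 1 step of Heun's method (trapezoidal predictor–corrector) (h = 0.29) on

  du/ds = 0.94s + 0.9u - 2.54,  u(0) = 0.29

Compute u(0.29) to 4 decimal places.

-0.4176

Heun: k1 = f(s_n, u_n); k2 = f(s_n + h, u_n + h·k1); u_{n+1} = u_n + (h/2)·(k1 + k2).
s=0.000000, u=0.290000:
  k1 = f(0.000000, 0.290000) = -2.279000
  k2 = f(0.290000, -0.370910) = -2.601219
  u ← 0.290000 + (0.29/2)·(-2.279000 + (-2.601219)) = -0.417632
u(0.29) ≈ -0.4176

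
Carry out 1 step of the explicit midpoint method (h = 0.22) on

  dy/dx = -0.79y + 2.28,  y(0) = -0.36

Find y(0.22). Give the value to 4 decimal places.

0.1551

Midpoint: k1 = f(x_n, y_n); k2 = f(x_n + h/2, y_n + (h/2)·k1); y_{n+1} = y_n + h·k2.
x=0.000000, y=-0.360000:
  k1 = f(0.000000, -0.360000) = 2.564400
  k2 = f(0.110000, -0.077916) = 2.341554
  y ← -0.360000 + 0.22·2.341554 = 0.155142
y(0.22) ≈ 0.1551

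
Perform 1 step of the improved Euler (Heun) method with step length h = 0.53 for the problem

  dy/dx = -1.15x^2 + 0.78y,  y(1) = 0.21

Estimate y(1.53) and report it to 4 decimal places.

Heun: k1 = f(x_n, y_n); k2 = f(x_n + h, y_n + h·k1); y_{n+1} = y_n + (h/2)·(k1 + k2).
x=1.000000, y=0.210000:
  k1 = f(1.000000, 0.210000) = -0.986200
  k2 = f(1.530000, -0.312686) = -2.935930
  y ← 0.210000 + (0.53/2)·(-0.986200 + (-2.935930)) = -0.829364
y(1.53) ≈ -0.8294

-0.8294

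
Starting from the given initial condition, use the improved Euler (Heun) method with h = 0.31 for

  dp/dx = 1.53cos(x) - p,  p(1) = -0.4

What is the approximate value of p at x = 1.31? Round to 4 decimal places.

-0.1457

Heun: k1 = f(x_n, p_n); k2 = f(x_n + h, p_n + h·k1); p_{n+1} = p_n + (h/2)·(k1 + k2).
x=1.000000, p=-0.400000:
  k1 = f(1.000000, -0.400000) = 1.226663
  k2 = f(1.310000, -0.019735) = 0.414245
  p ← -0.400000 + (0.31/2)·(1.226663 + 0.414245) = -0.145659
p(1.31) ≈ -0.1457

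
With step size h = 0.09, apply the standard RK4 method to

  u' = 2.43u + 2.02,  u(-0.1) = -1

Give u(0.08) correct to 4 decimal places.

-1.0926

RK4: k1 = f(x_n, u_n); k2 = f(x_n + h/2, u_n + (h/2)·k1); k3 = f(x_n + h/2, u_n + (h/2)·k2); k4 = f(x_n + h, u_n + h·k3); u_{n+1} = u_n + (h/6)·(k1 + 2k2 + 2k3 + k4).
x=-0.100000, u=-1.000000:
  k1 = f(-0.100000, -1.000000) = -0.410000
  k2 = f(-0.055000, -1.018450) = -0.454834
  k3 = f(-0.055000, -1.020468) = -0.459736
  k4 = f(-0.010000, -1.041376) = -0.510544
  u ← -1.000000 + (0.09/6)·(k1 + 2k2 + 2k3 + k4) = -1.041245
x=-0.010000, u=-1.041245:
  k1 = f(-0.010000, -1.041245) = -0.510226
  k2 = f(0.035000, -1.064205) = -0.566019
  k3 = f(0.035000, -1.066716) = -0.572120
  k4 = f(0.080000, -1.092736) = -0.635349
  u ← -1.041245 + (0.09/6)·(k1 + 2k2 + 2k3 + k4) = -1.092573
u(0.08) ≈ -1.0926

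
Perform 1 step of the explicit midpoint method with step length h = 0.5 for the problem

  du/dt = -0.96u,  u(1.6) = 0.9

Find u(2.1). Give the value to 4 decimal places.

0.5717

Midpoint: k1 = f(t_n, u_n); k2 = f(t_n + h/2, u_n + (h/2)·k1); u_{n+1} = u_n + h·k2.
t=1.600000, u=0.900000:
  k1 = f(1.600000, 0.900000) = -0.864000
  k2 = f(1.850000, 0.684000) = -0.656640
  u ← 0.900000 + 0.5·(-0.656640) = 0.571680
u(2.1) ≈ 0.5717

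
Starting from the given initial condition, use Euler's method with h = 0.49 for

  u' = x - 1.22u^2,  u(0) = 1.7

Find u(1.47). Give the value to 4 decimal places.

Euler: u_{n+1} = u_n + h·f(x_n, u_n).
x=0.000000, u=1.700000: f=-3.525800 → u ← 1.700000 + 0.49·(-3.525800) = -0.027642
x=0.490000, u=-0.027642: f=0.489068 → u ← -0.027642 + 0.49·0.489068 = 0.212001
x=0.980000, u=0.212001: f=0.925168 → u ← 0.212001 + 0.49·0.925168 = 0.665333
u(1.47) ≈ 0.6653

0.6653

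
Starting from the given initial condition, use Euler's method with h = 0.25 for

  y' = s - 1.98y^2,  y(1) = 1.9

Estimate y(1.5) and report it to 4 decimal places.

Euler: y_{n+1} = y_n + h·f(s_n, y_n).
s=1.000000, y=1.900000: f=-6.147800 → y ← 1.900000 + 0.25·(-6.147800) = 0.363050
s=1.250000, y=0.363050: f=0.989026 → y ← 0.363050 + 0.25·0.989026 = 0.610306
y(1.5) ≈ 0.6103

0.6103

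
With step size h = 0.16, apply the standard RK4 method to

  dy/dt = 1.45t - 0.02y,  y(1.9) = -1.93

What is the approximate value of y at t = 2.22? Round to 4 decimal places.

-0.9648

RK4: k1 = f(t_n, y_n); k2 = f(t_n + h/2, y_n + (h/2)·k1); k3 = f(t_n + h/2, y_n + (h/2)·k2); k4 = f(t_n + h, y_n + h·k3); y_{n+1} = y_n + (h/6)·(k1 + 2k2 + 2k3 + k4).
t=1.900000, y=-1.930000:
  k1 = f(1.900000, -1.930000) = 2.793600
  k2 = f(1.980000, -1.706512) = 2.905130
  k3 = f(1.980000, -1.697590) = 2.904952
  k4 = f(2.060000, -1.465208) = 3.016304
  y ← -1.930000 + (0.16/6)·(k1 + 2k2 + 2k3 + k4) = -1.465198
t=2.060000, y=-1.465198:
  k1 = f(2.060000, -1.465198) = 3.016304
  k2 = f(2.140000, -1.223894) = 3.127478
  k3 = f(2.140000, -1.215000) = 3.127300
  k4 = f(2.220000, -0.964830) = 3.238297
  y ← -1.465198 + (0.16/6)·(k1 + 2k2 + 2k3 + k4) = -0.964821
y(2.22) ≈ -0.9648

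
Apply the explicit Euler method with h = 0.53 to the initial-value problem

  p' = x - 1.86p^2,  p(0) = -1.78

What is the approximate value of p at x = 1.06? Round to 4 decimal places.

Euler: p_{n+1} = p_n + h·f(x_n, p_n).
x=0.000000, p=-1.780000: f=-5.893224 → p ← -1.780000 + 0.53·(-5.893224) = -4.903409
x=0.530000, p=-4.903409: f=-44.190756 → p ← -4.903409 + 0.53·(-44.190756) = -28.324509
p(1.06) ≈ -28.3245

-28.3245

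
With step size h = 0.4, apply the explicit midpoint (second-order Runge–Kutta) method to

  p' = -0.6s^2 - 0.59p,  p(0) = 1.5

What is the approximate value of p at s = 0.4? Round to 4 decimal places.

Midpoint: k1 = f(s_n, p_n); k2 = f(s_n + h/2, p_n + (h/2)·k1); p_{n+1} = p_n + h·k2.
s=0.000000, p=1.500000:
  k1 = f(0.000000, 1.500000) = -0.885000
  k2 = f(0.200000, 1.323000) = -0.804570
  p ← 1.500000 + 0.4·(-0.804570) = 1.178172
p(0.4) ≈ 1.1782

1.1782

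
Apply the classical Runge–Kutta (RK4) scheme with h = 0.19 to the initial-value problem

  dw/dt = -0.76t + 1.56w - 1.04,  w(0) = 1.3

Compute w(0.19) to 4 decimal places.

RK4: k1 = f(t_n, w_n); k2 = f(t_n + h/2, w_n + (h/2)·k1); k3 = f(t_n + h/2, w_n + (h/2)·k2); k4 = f(t_n + h, w_n + h·k3); w_{n+1} = w_n + (h/6)·(k1 + 2k2 + 2k3 + k4).
t=0.000000, w=1.300000:
  k1 = f(0.000000, 1.300000) = 0.988000
  k2 = f(0.095000, 1.393860) = 1.062222
  k3 = f(0.095000, 1.400911) = 1.073221
  k4 = f(0.190000, 1.503912) = 1.161703
  w ← 1.300000 + (0.19/6)·(k1 + 2k2 + 2k3 + k4) = 1.503319
w(0.19) ≈ 1.5033

1.5033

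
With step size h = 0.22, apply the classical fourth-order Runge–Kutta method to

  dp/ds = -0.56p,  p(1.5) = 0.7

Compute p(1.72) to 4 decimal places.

RK4: k1 = f(s_n, p_n); k2 = f(s_n + h/2, p_n + (h/2)·k1); k3 = f(s_n + h/2, p_n + (h/2)·k2); k4 = f(s_n + h, p_n + h·k3); p_{n+1} = p_n + (h/6)·(k1 + 2k2 + 2k3 + k4).
s=1.500000, p=0.700000:
  k1 = f(1.500000, 0.700000) = -0.392000
  k2 = f(1.610000, 0.656880) = -0.367853
  k3 = f(1.610000, 0.659536) = -0.369340
  k4 = f(1.720000, 0.618745) = -0.346497
  p ← 0.700000 + (0.22/6)·(k1 + 2k2 + 2k3 + k4) = 0.618861
p(1.72) ≈ 0.6189

0.6189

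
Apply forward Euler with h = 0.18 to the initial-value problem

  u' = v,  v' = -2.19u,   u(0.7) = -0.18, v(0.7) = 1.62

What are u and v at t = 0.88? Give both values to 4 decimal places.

Euler on (u,v): u_{n+1} = u_n + h·u', v_{n+1} = v_n + h·v'.
0.700000: (-0.180000, 1.620000); f=(1.620000, 0.394200) → (0.111600, 1.690956)
(u(0.88), v(0.88)) ≈ (0.1116, 1.6910)

0.1116, 1.6910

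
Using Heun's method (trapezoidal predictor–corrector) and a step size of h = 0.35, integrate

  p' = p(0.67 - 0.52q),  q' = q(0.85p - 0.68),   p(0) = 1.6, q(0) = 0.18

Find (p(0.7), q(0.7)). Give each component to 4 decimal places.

Heun on (p,q): k1 = f(t_n, state_n); k2 = f(t_n + h, state_n + h·k1); state_{n+1} = state_n + (h/2)·(k1 + k2).
0.000000: (1.600000, 0.180000)
  k1 = (0.922240, 0.122400)
  predictor → (1.922784, 0.222840)
  k2 = (1.065459, 0.212671)
  → (1.947847, 0.238637)
0.350000: (1.947847, 0.238637)
  k1 = (1.063347, 0.232831)
  predictor → (2.320019, 0.320128)
  k2 = (1.168206, 0.413611)
  → (2.338369, 0.351765)
(p(0.7), q(0.7)) ≈ (2.3384, 0.3518)

2.3384, 0.3518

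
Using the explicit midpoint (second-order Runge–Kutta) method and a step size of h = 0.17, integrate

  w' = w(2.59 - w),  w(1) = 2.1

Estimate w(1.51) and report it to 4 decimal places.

Midpoint: k1 = f(x_n, w_n); k2 = f(x_n + h/2, w_n + (h/2)·k1); w_{n+1} = w_n + h·k2.
x=1.000000, w=2.100000:
  k1 = f(1.000000, 2.100000) = 1.029000
  k2 = f(1.085000, 2.187465) = 0.880531
  w ← 2.100000 + 0.17·0.880531 = 2.249690
x=1.170000, w=2.249690:
  k1 = f(1.170000, 2.249690) = 0.765591
  k2 = f(1.255000, 2.314766) = 0.637103
  w ← 2.249690 + 0.17·0.637103 = 2.357998
x=1.340000, w=2.357998:
  k1 = f(1.340000, 2.357998) = 0.547061
  k2 = f(1.425000, 2.404498) = 0.446039
  w ← 2.357998 + 0.17·0.446039 = 2.433825
w(1.51) ≈ 2.4338

2.4338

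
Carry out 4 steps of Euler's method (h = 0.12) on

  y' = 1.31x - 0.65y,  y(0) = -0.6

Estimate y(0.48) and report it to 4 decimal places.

-0.3262

Euler: y_{n+1} = y_n + h·f(x_n, y_n).
x=0.000000, y=-0.600000: f=0.390000 → y ← -0.600000 + 0.12·0.390000 = -0.553200
x=0.120000, y=-0.553200: f=0.516780 → y ← -0.553200 + 0.12·0.516780 = -0.491186
x=0.240000, y=-0.491186: f=0.633671 → y ← -0.491186 + 0.12·0.633671 = -0.415146
x=0.360000, y=-0.415146: f=0.741445 → y ← -0.415146 + 0.12·0.741445 = -0.326172
y(0.48) ≈ -0.3262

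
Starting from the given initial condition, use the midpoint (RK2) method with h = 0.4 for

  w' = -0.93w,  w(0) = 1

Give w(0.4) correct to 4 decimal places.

Midpoint: k1 = f(x_n, w_n); k2 = f(x_n + h/2, w_n + (h/2)·k1); w_{n+1} = w_n + h·k2.
x=0.000000, w=1.000000:
  k1 = f(0.000000, 1.000000) = -0.930000
  k2 = f(0.200000, 0.814000) = -0.757020
  w ← 1.000000 + 0.4·(-0.757020) = 0.697192
w(0.4) ≈ 0.6972

0.6972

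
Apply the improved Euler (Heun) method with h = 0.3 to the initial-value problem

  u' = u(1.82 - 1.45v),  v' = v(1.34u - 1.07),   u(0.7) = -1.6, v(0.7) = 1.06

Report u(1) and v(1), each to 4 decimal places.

Heun on (u,v): k1 = f(t_n, state_n); k2 = f(t_n + h, state_n + h·k1); state_{n+1} = state_n + (h/2)·(k1 + k2).
0.700000: (-1.600000, 1.060000)
  k1 = (-0.452800, -3.406840)
  predictor → (-1.735840, 0.037948)
  k2 = (-3.063715, -0.128872)
  → (-2.127477, 0.529643)
(u(1), v(1)) ≈ (-2.1275, 0.5296)

-2.1275, 0.5296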